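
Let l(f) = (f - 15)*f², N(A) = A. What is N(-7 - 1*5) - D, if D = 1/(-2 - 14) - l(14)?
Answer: -3327/16 ≈ -207.94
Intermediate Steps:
l(f) = f²*(-15 + f) (l(f) = (-15 + f)*f² = f²*(-15 + f))
D = 3135/16 (D = 1/(-2 - 14) - 14²*(-15 + 14) = 1/(-16) - 196*(-1) = -1/16 - 1*(-196) = -1/16 + 196 = 3135/16 ≈ 195.94)
N(-7 - 1*5) - D = (-7 - 1*5) - 1*3135/16 = (-7 - 5) - 3135/16 = -12 - 3135/16 = -3327/16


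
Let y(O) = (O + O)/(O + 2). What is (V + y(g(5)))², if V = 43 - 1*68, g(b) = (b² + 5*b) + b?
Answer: 1729225/3249 ≈ 532.23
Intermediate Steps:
g(b) = b² + 6*b
y(O) = 2*O/(2 + O) (y(O) = (2*O)/(2 + O) = 2*O/(2 + O))
V = -25 (V = 43 - 68 = -25)
(V + y(g(5)))² = (-25 + 2*(5*(6 + 5))/(2 + 5*(6 + 5)))² = (-25 + 2*(5*11)/(2 + 5*11))² = (-25 + 2*55/(2 + 55))² = (-25 + 2*55/57)² = (-25 + 2*55*(1/57))² = (-25 + 110/57)² = (-1315/57)² = 1729225/3249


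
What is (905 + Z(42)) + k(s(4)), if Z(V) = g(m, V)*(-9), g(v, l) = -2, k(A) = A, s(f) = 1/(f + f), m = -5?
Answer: 7385/8 ≈ 923.13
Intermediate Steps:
s(f) = 1/(2*f)
Z(V) = 18 (Z(V) = -2*(-9) = 18)
(905 + Z(42)) + k(s(4)) = (905 + 18) + (1/2)/4 = 923 + (1/2)*(1/4) = 923 + 1/8 = 7385/8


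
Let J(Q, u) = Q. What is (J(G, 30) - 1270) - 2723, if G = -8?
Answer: -4001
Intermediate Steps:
(J(G, 30) - 1270) - 2723 = (-8 - 1270) - 2723 = -1278 - 2723 = -4001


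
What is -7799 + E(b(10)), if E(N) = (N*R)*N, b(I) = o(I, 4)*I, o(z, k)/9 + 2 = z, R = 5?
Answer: 2584201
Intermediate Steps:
o(z, k) = -18 + 9*z
b(I) = I*(-18 + 9*I) (b(I) = (-18 + 9*I)*I = I*(-18 + 9*I))
E(N) = 5*N² (E(N) = (N*5)*N = (5*N)*N = 5*N²)
-7799 + E(b(10)) = -7799 + 5*(9*10*(-2 + 10))² = -7799 + 5*(9*10*8)² = -7799 + 5*720² = -7799 + 5*518400 = -7799 + 2592000 = 2584201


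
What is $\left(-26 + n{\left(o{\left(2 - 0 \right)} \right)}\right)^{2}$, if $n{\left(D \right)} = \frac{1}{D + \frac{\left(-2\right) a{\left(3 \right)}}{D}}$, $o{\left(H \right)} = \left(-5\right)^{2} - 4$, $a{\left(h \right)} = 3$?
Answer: $\frac{14160169}{21025} \approx 673.49$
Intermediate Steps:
$o{\left(H \right)} = 21$ ($o{\left(H \right)} = 25 - 4 = 21$)
$n{\left(D \right)} = \frac{1}{D - \frac{6}{D}}$ ($n{\left(D \right)} = \frac{1}{D + \frac{\left(-2\right) 3}{D}} = \frac{1}{D - \frac{6}{D}}$)
$\left(-26 + n{\left(o{\left(2 - 0 \right)} \right)}\right)^{2} = \left(-26 + \frac{21}{-6 + 21^{2}}\right)^{2} = \left(-26 + \frac{21}{-6 + 441}\right)^{2} = \left(-26 + \frac{21}{435}\right)^{2} = \left(-26 + 21 \cdot \frac{1}{435}\right)^{2} = \left(-26 + \frac{7}{145}\right)^{2} = \left(- \frac{3763}{145}\right)^{2} = \frac{14160169}{21025}$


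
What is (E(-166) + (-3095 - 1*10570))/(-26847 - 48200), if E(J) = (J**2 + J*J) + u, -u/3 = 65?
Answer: -41252/75047 ≈ -0.54968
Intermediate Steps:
u = -195 (u = -3*65 = -195)
E(J) = -195 + 2*J**2 (E(J) = (J**2 + J*J) - 195 = (J**2 + J**2) - 195 = 2*J**2 - 195 = -195 + 2*J**2)
(E(-166) + (-3095 - 1*10570))/(-26847 - 48200) = ((-195 + 2*(-166)**2) + (-3095 - 1*10570))/(-26847 - 48200) = ((-195 + 2*27556) + (-3095 - 10570))/(-75047) = ((-195 + 55112) - 13665)*(-1/75047) = (54917 - 13665)*(-1/75047) = 41252*(-1/75047) = -41252/75047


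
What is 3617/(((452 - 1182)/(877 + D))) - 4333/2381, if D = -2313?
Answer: 6181889741/869065 ≈ 7113.3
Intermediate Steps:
3617/(((452 - 1182)/(877 + D))) - 4333/2381 = 3617/(((452 - 1182)/(877 - 2313))) - 4333/2381 = 3617/((-730/(-1436))) - 4333*1/2381 = 3617/((-730*(-1/1436))) - 4333/2381 = 3617/(365/718) - 4333/2381 = 3617*(718/365) - 4333/2381 = 2597006/365 - 4333/2381 = 6181889741/869065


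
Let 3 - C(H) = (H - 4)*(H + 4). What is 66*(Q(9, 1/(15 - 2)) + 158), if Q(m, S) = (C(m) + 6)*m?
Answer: -22836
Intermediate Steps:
C(H) = 3 - (-4 + H)*(4 + H) (C(H) = 3 - (H - 4)*(H + 4) = 3 - (-4 + H)*(4 + H))
Q(m, S) = m*(25 - m²) (Q(m, S) = ((19 - m²) + 6)*m = (25 - m²)*m = m*(25 - m²))
66*(Q(9, 1/(15 - 2)) + 158) = 66*(9*(25 - 1*9²) + 158) = 66*(9*(25 - 1*81) + 158) = 66*(9*(25 - 81) + 158) = 66*(9*(-56) + 158) = 66*(-504 + 158) = 66*(-346) = -22836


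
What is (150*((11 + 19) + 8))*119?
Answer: 678300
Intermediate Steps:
(150*((11 + 19) + 8))*119 = (150*(30 + 8))*119 = (150*38)*119 = 5700*119 = 678300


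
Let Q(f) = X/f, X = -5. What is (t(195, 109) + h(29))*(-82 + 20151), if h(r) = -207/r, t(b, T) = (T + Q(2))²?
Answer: 26388186237/116 ≈ 2.2748e+8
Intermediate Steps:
Q(f) = -5/f
t(b, T) = (-5/2 + T)² (t(b, T) = (T - 5/2)² = (-5/2 + T)²)
(t(195, 109) + h(29))*(-82 + 20151) = ((-5 + 2*109)²/4 - 207/29)*(-82 + 20151) = ((-5 + 218)²/4 - 207*1/29)*20069 = ((¼)*213² - 207/29)*20069 = ((¼)*45369 - 207/29)*20069 = (45369/4 - 207/29)*20069 = (1314873/116)*20069 = 26388186237/116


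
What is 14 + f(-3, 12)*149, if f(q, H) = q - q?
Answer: 14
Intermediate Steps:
f(q, H) = 0
14 + f(-3, 12)*149 = 14 + 0*149 = 14 + 0 = 14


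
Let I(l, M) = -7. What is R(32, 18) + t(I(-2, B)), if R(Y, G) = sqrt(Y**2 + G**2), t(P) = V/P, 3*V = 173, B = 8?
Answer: -173/21 + 2*sqrt(337) ≈ 28.477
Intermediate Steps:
V = 173/3 (V = (1/3)*173 = 173/3 ≈ 57.667)
t(P) = 173/(3*P)
R(Y, G) = sqrt(G**2 + Y**2)
R(32, 18) + t(I(-2, B)) = sqrt(18**2 + 32**2) + (173/3)/(-7) = sqrt(324 + 1024) + (173/3)*(-1/7) = sqrt(1348) - 173/21 = 2*sqrt(337) - 173/21 = -173/21 + 2*sqrt(337)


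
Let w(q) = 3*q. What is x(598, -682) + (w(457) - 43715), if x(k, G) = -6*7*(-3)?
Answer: -42218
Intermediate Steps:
x(k, G) = 126 (x(k, G) = -42*(-3) = 126)
x(598, -682) + (w(457) - 43715) = 126 + (3*457 - 43715) = 126 + (1371 - 43715) = 126 - 42344 = -42218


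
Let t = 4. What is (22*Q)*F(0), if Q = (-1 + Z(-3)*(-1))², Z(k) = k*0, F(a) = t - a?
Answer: 88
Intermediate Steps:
F(a) = 4 - a
Z(k) = 0
Q = 1 (Q = (-1 + 0*(-1))² = (-1 + 0)² = (-1)² = 1)
(22*Q)*F(0) = (22*1)*(4 - 1*0) = 22*(4 + 0) = 22*4 = 88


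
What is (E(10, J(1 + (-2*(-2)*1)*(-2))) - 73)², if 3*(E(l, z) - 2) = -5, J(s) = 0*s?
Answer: 47524/9 ≈ 5280.4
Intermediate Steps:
J(s) = 0
E(l, z) = ⅓ (E(l, z) = 2 + (⅓)*(-5) = 2 - 5/3 = ⅓)
(E(10, J(1 + (-2*(-2)*1)*(-2))) - 73)² = (⅓ - 73)² = (-218/3)² = 47524/9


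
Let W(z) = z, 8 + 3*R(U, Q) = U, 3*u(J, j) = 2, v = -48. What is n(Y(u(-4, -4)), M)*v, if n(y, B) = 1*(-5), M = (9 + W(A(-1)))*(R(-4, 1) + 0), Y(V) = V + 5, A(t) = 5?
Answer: 240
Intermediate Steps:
u(J, j) = ⅔ (u(J, j) = (⅓)*2 = ⅔)
R(U, Q) = -8/3 + U/3
Y(V) = 5 + V
M = -56 (M = (9 + 5)*((-8/3 + (⅓)*(-4)) + 0) = 14*((-8/3 - 4/3) + 0) = 14*(-4 + 0) = 14*(-4) = -56)
n(y, B) = -5
n(Y(u(-4, -4)), M)*v = -5*(-48) = 240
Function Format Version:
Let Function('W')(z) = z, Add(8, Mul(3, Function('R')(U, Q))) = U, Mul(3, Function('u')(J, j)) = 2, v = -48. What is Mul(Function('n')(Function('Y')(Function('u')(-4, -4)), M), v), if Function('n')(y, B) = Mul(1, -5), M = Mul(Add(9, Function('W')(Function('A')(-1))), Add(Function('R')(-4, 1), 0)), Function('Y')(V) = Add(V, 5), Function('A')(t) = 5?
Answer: 240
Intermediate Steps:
Function('u')(J, j) = Rational(2, 3) (Function('u')(J, j) = Mul(Rational(1, 3), 2) = Rational(2, 3))
Function('R')(U, Q) = Add(Rational(-8, 3), Mul(Rational(1, 3), U))
Function('Y')(V) = Add(5, V)
M = -56 (M = Mul(Add(9, 5), Add(Add(Rational(-8, 3), Mul(Rational(1, 3), -4)), 0)) = Mul(14, Add(Add(Rational(-8, 3), Rational(-4, 3)), 0)) = Mul(14, Add(-4, 0)) = Mul(14, -4) = -56)
Function('n')(y, B) = -5
Mul(Function('n')(Function('Y')(Function('u')(-4, -4)), M), v) = Mul(-5, -48) = 240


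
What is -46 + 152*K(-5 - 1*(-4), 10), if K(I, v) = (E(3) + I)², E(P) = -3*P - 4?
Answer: 29746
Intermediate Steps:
E(P) = -4 - 3*P
K(I, v) = (-13 + I)² (K(I, v) = ((-4 - 3*3) + I)² = ((-4 - 9) + I)² = (-13 + I)²)
-46 + 152*K(-5 - 1*(-4), 10) = -46 + 152*(-13 + (-5 - 1*(-4)))² = -46 + 152*(-13 + (-5 + 4))² = -46 + 152*(-13 - 1)² = -46 + 152*(-14)² = -46 + 152*196 = -46 + 29792 = 29746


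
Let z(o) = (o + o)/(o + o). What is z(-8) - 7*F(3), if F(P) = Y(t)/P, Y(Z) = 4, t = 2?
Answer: -25/3 ≈ -8.3333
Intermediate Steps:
z(o) = 1 (z(o) = (2*o)/((2*o)) = (2*o)*(1/(2*o)) = 1)
F(P) = 4/P
z(-8) - 7*F(3) = 1 - 28/3 = -25/3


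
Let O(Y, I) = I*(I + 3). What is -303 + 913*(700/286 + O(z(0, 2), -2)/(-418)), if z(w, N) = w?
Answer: 478188/247 ≈ 1936.0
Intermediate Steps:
O(Y, I) = I*(3 + I)
-303 + 913*(700/286 + O(z(0, 2), -2)/(-418)) = -303 + 913*(700/286 - 2*(3 - 2)/(-418)) = -303 + 913*(700*(1/286) - 2*1*(-1/418)) = -303 + 913*(350/143 - 2*(-1/418)) = -303 + 913*(350/143 + 1/209) = -303 + 913*(6663/2717) = -303 + 553029/247 = 478188/247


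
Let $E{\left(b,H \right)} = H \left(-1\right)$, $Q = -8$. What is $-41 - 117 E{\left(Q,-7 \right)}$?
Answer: $-860$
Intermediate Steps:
$E{\left(b,H \right)} = - H$
$-41 - 117 E{\left(Q,-7 \right)} = -41 - 117 \left(\left(-1\right) \left(-7\right)\right) = -41 - 819 = -860$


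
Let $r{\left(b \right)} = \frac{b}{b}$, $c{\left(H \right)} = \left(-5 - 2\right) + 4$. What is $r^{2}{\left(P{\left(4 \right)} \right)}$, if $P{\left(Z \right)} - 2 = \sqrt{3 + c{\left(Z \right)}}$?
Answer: $1$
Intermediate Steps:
$c{\left(H \right)} = -3$ ($c{\left(H \right)} = -7 + 4 = -3$)
$P{\left(Z \right)} = 2$ ($P{\left(Z \right)} = 2 + \sqrt{3 - 3} = 2 + \sqrt{0} = 2 + 0 = 2$)
$r{\left(b \right)} = 1$
$r^{2}{\left(P{\left(4 \right)} \right)} = 1^{2} = 1$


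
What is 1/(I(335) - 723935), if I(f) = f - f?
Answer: -1/723935 ≈ -1.3813e-6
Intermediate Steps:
I(f) = 0
1/(I(335) - 723935) = 1/(0 - 723935) = 1/(-723935) = -1/723935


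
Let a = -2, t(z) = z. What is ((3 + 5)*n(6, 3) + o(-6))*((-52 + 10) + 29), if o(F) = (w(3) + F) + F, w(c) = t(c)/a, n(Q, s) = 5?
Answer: -689/2 ≈ -344.50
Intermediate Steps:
w(c) = -c/2 (w(c) = c/(-2) = c*(-½) = -c/2)
o(F) = -3/2 + 2*F (o(F) = (-½*3 + F) + F = (-3/2 + F) + F = -3/2 + 2*F)
((3 + 5)*n(6, 3) + o(-6))*((-52 + 10) + 29) = ((3 + 5)*5 + (-3/2 + 2*(-6)))*((-52 + 10) + 29) = (8*5 + (-3/2 - 12))*(-42 + 29) = (40 - 27/2)*(-13) = (53/2)*(-13) = -689/2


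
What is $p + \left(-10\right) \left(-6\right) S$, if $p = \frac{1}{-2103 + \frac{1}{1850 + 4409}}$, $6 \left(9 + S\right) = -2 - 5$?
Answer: $- \frac{8029238619}{13162676} \approx -610.0$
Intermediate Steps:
$S = - \frac{61}{6}$ ($S = -9 + \frac{-2 - 5}{6} = -9 + \frac{1}{6} \left(-7\right) = -9 - \frac{7}{6} = - \frac{61}{6} \approx -10.167$)
$p = - \frac{6259}{13162676}$ ($p = \frac{1}{-2103 + \frac{1}{6259}} = \frac{1}{- \frac{13162676}{6259}} = - \frac{6259}{13162676} \approx -0.00047551$)
$p + \left(-10\right) \left(-6\right) S = - \frac{6259}{13162676} + \left(-10\right) \left(-6\right) \left(- \frac{61}{6}\right) = - \frac{6259}{13162676} + 60 \left(- \frac{61}{6}\right) = - \frac{6259}{13162676} - 610 = - \frac{8029238619}{13162676}$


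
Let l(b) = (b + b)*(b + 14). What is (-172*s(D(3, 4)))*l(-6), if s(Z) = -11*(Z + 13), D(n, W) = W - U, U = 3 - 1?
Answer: -2724480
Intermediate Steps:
U = 2
D(n, W) = -2 + W (D(n, W) = W - 1*2 = W - 2 = -2 + W)
l(b) = 2*b*(14 + b) (l(b) = (2*b)*(14 + b) = 2*b*(14 + b))
s(Z) = -143 - 11*Z (s(Z) = -11*(13 + Z) = -143 - 11*Z)
(-172*s(D(3, 4)))*l(-6) = (-172*(-143 - 11*(-2 + 4)))*(2*(-6)*(14 - 6)) = (-172*(-143 - 11*2))*(2*(-6)*8) = -172*(-143 - 22)*(-96) = -172*(-165)*(-96) = 28380*(-96) = -2724480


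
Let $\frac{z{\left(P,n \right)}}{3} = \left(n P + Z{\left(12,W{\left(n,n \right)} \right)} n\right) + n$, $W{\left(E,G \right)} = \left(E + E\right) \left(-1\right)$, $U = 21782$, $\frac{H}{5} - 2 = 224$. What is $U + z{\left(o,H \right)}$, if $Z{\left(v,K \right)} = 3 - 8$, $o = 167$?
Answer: $574352$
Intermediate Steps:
$H = 1130$ ($H = 10 + 5 \cdot 224 = 10 + 1120 = 1130$)
$W{\left(E,G \right)} = - 2 E$ ($W{\left(E,G \right)} = 2 E \left(-1\right) = - 2 E$)
$Z{\left(v,K \right)} = -5$ ($Z{\left(v,K \right)} = 3 - 8 = -5$)
$z{\left(P,n \right)} = - 12 n + 3 P n$ ($z{\left(P,n \right)} = 3 \left(\left(n P - 5 n\right) + n\right) = 3 \left(\left(P n - 5 n\right) + n\right) = 3 \left(\left(- 5 n + P n\right) + n\right) = 3 \left(- 4 n + P n\right) = - 12 n + 3 P n$)
$U + z{\left(o,H \right)} = 21782 + 3 \cdot 1130 \left(-4 + 167\right) = 21782 + 3 \cdot 1130 \cdot 163 = 21782 + 552570 = 574352$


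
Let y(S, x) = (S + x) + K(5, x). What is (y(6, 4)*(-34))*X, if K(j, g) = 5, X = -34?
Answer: 17340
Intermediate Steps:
y(S, x) = 5 + S + x (y(S, x) = (S + x) + 5 = 5 + S + x)
(y(6, 4)*(-34))*X = ((5 + 6 + 4)*(-34))*(-34) = (15*(-34))*(-34) = -510*(-34) = 17340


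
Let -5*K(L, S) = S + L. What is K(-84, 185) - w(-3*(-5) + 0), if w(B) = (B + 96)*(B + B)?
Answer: -16751/5 ≈ -3350.2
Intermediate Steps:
K(L, S) = -L/5 - S/5 (K(L, S) = -(S + L)/5 = -(L + S)/5 = -L/5 - S/5)
w(B) = 2*B*(96 + B) (w(B) = (96 + B)*(2*B) = 2*B*(96 + B))
K(-84, 185) - w(-3*(-5) + 0) = (-⅕*(-84) - ⅕*185) - 2*(-3*(-5) + 0)*(96 + (-3*(-5) + 0)) = (84/5 - 37) - 2*(15 + 0)*(96 + (15 + 0)) = -101/5 - 2*15*(96 + 15) = -101/5 - 2*15*111 = -101/5 - 1*3330 = -101/5 - 3330 = -16751/5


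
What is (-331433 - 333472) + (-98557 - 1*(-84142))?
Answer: -679320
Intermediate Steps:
(-331433 - 333472) + (-98557 - 1*(-84142)) = -664905 + (-98557 + 84142) = -664905 - 14415 = -679320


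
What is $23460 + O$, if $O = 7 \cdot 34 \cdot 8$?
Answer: $25364$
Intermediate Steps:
$O = 1904$ ($O = 238 \cdot 8 = 1904$)
$23460 + O = 23460 + 1904 = 25364$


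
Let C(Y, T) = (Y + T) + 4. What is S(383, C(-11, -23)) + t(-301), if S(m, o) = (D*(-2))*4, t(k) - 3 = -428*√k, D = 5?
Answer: -37 - 428*I*√301 ≈ -37.0 - 7425.5*I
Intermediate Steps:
C(Y, T) = 4 + T + Y (C(Y, T) = (T + Y) + 4 = 4 + T + Y)
t(k) = 3 - 428*√k
S(m, o) = -40 (S(m, o) = (5*(-2))*4 = -10*4 = -40)
S(383, C(-11, -23)) + t(-301) = -40 + (3 - 428*I*√301) = -37 - 428*I*√301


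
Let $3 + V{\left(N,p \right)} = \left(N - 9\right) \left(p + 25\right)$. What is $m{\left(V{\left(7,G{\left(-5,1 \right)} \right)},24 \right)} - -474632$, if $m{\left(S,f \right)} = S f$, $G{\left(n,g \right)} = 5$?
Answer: $473120$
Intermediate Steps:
$V{\left(N,p \right)} = -3 + \left(-9 + N\right) \left(25 + p\right)$ ($V{\left(N,p \right)} = -3 + \left(N - 9\right) \left(p + 25\right) = -3 + \left(-9 + N\right) \left(25 + p\right)$)
$m{\left(V{\left(7,G{\left(-5,1 \right)} \right)},24 \right)} - -474632 = \left(-228 - 45 + 25 \cdot 7 + 7 \cdot 5\right) 24 - -474632 = \left(-228 - 45 + 175 + 35\right) 24 + 474632 = \left(-63\right) 24 + 474632 = -1512 + 474632 = 473120$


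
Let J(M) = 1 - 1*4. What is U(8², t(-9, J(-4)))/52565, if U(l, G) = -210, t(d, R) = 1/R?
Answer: -42/10513 ≈ -0.0039951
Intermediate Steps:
J(M) = -3 (J(M) = 1 - 4 = -3)
U(8², t(-9, J(-4)))/52565 = -210/52565 = -210*1/52565 = -42/10513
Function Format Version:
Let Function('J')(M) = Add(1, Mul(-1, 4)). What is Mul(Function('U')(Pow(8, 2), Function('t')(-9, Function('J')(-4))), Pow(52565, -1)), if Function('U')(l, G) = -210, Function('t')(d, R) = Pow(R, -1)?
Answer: Rational(-42, 10513) ≈ -0.0039951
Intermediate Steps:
Function('J')(M) = -3 (Function('J')(M) = Add(1, -4) = -3)
Mul(Function('U')(Pow(8, 2), Function('t')(-9, Function('J')(-4))), Pow(52565, -1)) = Mul(-210, Pow(52565, -1)) = Mul(-210, Rational(1, 52565)) = Rational(-42, 10513)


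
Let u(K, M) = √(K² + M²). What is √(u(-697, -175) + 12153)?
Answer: √(12153 + √516434) ≈ 113.45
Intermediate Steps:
√(u(-697, -175) + 12153) = √(√((-697)² + (-175)²) + 12153) = √(√(485809 + 30625) + 12153) = √(√516434 + 12153) = √(12153 + √516434)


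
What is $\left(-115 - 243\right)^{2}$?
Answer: $128164$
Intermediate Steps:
$\left(-115 - 243\right)^{2} = \left(-358\right)^{2} = 128164$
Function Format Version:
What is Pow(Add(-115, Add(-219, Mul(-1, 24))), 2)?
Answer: 128164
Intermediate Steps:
Pow(Add(-115, Add(-219, Mul(-1, 24))), 2) = Pow(Add(-115, Add(-219, -24)), 2) = Pow(Add(-115, -243), 2) = Pow(-358, 2) = 128164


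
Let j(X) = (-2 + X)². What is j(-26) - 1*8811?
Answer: -8027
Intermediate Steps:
j(-26) - 1*8811 = (-2 - 26)² - 1*8811 = (-28)² - 8811 = 784 - 8811 = -8027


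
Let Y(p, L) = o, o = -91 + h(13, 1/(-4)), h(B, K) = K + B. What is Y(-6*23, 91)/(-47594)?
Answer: 313/190376 ≈ 0.0016441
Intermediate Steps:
h(B, K) = B + K
o = -313/4 (o = -91 + (13 + 1/(-4)) = -91 + (13 - ¼) = -91 + 51/4 = -313/4 ≈ -78.250)
Y(p, L) = -313/4
Y(-6*23, 91)/(-47594) = -313/4/(-47594) = -313/4*(-1/47594) = 313/190376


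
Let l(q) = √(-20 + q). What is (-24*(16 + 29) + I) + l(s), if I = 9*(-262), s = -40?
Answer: -3438 + 2*I*√15 ≈ -3438.0 + 7.746*I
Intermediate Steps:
I = -2358
(-24*(16 + 29) + I) + l(s) = (-24*(16 + 29) - 2358) + √(-20 - 40) = (-24*45 - 2358) + √(-60) = (-1080 - 2358) + 2*I*√15 = -3438 + 2*I*√15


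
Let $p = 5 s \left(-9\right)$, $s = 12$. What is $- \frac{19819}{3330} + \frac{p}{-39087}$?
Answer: $- \frac{85874117}{14462190} \approx -5.9378$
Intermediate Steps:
$p = -540$ ($p = 5 \cdot 12 \left(-9\right) = 60 \left(-9\right) = -540$)
$- \frac{19819}{3330} + \frac{p}{-39087} = - \frac{19819}{3330} - \frac{540}{-39087} = \left(-19819\right) \frac{1}{3330} - - \frac{60}{4343} = - \frac{19819}{3330} + \frac{60}{4343} = - \frac{85874117}{14462190}$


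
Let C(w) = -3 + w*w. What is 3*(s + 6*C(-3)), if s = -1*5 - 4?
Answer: 81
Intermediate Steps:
C(w) = -3 + w²
s = -9 (s = -5 - 4 = -9)
3*(s + 6*C(-3)) = 3*(-9 + 6*(-3 + (-3)²)) = 3*(-9 + 6*(-3 + 9)) = 3*(-9 + 6*6) = 3*(-9 + 36) = 3*27 = 81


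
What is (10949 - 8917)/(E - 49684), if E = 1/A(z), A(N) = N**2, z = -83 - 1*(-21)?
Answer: -7811008/190985295 ≈ -0.040899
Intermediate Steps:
z = -62 (z = -83 + 21 = -62)
E = 1/3844 (E = 1/((-62)**2) = 1/3844 ≈ 0.00026015)
(10949 - 8917)/(E - 49684) = (10949 - 8917)/(1/3844 - 49684) = 2032/(-190985295/3844) = 2032*(-3844/190985295) = -7811008/190985295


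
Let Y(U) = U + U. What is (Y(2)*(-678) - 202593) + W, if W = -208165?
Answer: -413470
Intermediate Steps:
Y(U) = 2*U
(Y(2)*(-678) - 202593) + W = ((2*2)*(-678) - 202593) - 208165 = (4*(-678) - 202593) - 208165 = (-2712 - 202593) - 208165 = -205305 - 208165 = -413470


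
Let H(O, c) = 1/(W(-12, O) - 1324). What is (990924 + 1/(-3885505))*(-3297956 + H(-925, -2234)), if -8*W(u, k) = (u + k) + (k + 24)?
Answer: -55578807349239132860504/17006855385 ≈ -3.2680e+12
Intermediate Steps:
W(u, k) = -3 - k/4 - u/8 (W(u, k) = -((u + k) + (k + 24))/8 = -((k + u) + (24 + k))/8 = -(24 + u + 2*k)/8 = -3 - k/4 - u/8)
H(O, c) = 1/(-2651/2 - O/4) (H(O, c) = 1/((-3 - O/4 - 1/8*(-12)) - 1324) = 1/((-3 - O/4 + 3/2) - 1324) = 1/((-3/2 - O/4) - 1324) = 1/(-2651/2 - O/4))
(990924 + 1/(-3885505))*(-3297956 + H(-925, -2234)) = (990924 + 1/(-3885505))*(-3297956 - 4/(5302 - 925)) = (990924 - 1/3885505)*(-3297956 - 4/4377) = 3850240156619*(-3297956 - 4*1/4377)/3885505 = 3850240156619*(-3297956 - 4/4377)/3885505 = (3850240156619/3885505)*(-14435153416/4377) = -55578807349239132860504/17006855385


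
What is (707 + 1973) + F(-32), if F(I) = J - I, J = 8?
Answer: 2720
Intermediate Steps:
F(I) = 8 - I
(707 + 1973) + F(-32) = (707 + 1973) + (8 - 1*(-32)) = 2680 + (8 + 32) = 2680 + 40 = 2720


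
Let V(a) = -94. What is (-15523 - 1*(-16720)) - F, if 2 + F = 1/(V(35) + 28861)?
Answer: 34491632/28767 ≈ 1199.0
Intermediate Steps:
F = -57533/28767 (F = -2 + 1/(-94 + 28861) = -2 + 1/28767 = -57533/28767 ≈ -2.0000)
(-15523 - 1*(-16720)) - F = (-15523 - 1*(-16720)) - 1*(-57533/28767) = (-15523 + 16720) + 57533/28767 = 1197 + 57533/28767 = 34491632/28767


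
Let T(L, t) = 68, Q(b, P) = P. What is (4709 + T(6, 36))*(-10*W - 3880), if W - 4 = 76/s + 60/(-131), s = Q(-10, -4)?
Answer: -2331319310/131 ≈ -1.7796e+7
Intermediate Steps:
s = -4
W = -2025/131 (W = 4 + (76/(-4) + 60/(-131)) = 4 + (76*(-1/4) + 60*(-1/131)) = 4 + (-19 - 60/131) = 4 - 2549/131 = -2025/131 ≈ -15.458)
(4709 + T(6, 36))*(-10*W - 3880) = (4709 + 68)*(-10*(-2025/131) - 3880) = 4777*(20250/131 - 3880) = 4777*(-488030/131) = -2331319310/131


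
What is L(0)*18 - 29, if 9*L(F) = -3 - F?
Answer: -35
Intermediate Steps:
L(F) = -⅓ - F/9 (L(F) = (-3 - F)/9 = -⅓ - F/9)
L(0)*18 - 29 = (-⅓ - ⅑*0)*18 - 29 = (-⅓ + 0)*18 - 29 = -⅓*18 - 29 = -6 - 29 = -35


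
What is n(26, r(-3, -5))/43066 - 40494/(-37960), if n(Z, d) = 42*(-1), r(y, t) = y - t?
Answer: 435580071/408696340 ≈ 1.0658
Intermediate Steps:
n(Z, d) = -42
n(26, r(-3, -5))/43066 - 40494/(-37960) = -42/43066 - 40494/(-37960) = -42*1/43066 - 40494*(-1/37960) = -21/21533 + 20247/18980 = 435580071/408696340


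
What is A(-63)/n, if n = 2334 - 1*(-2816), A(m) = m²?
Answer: 3969/5150 ≈ 0.77068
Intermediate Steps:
n = 5150 (n = 2334 + 2816 = 5150)
A(-63)/n = (-63)²/5150 = 3969*(1/5150) = 3969/5150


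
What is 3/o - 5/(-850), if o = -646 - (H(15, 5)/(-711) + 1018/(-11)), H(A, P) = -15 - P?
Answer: 170039/367946980 ≈ 0.00046213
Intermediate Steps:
o = -4328788/7821 (o = -646 - ((-15 - 1*5)/(-711) + 1018/(-11)) = -646 - ((-15 - 5)*(-1/711) + 1018*(-1/11)) = -646 - (-20*(-1/711) - 1018/11) = -646 - (20/711 - 1018/11) = -646 - 1*(-723578/7821) = -646 + 723578/7821 = -4328788/7821 ≈ -553.48)
3/o - 5/(-850) = 3/(-4328788/7821) - 5/(-850) = 3*(-7821/4328788) - 5*(-1/850) = -23463/4328788 + 1/170 = 170039/367946980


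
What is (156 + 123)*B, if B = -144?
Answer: -40176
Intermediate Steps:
(156 + 123)*B = (156 + 123)*(-144) = 279*(-144) = -40176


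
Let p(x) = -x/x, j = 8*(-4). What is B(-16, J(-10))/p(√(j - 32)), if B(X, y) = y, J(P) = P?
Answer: 10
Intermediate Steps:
j = -32
p(x) = -1 (p(x) = -1*1 = -1)
B(-16, J(-10))/p(√(j - 32)) = -10/(-1) = -10*(-1) = 10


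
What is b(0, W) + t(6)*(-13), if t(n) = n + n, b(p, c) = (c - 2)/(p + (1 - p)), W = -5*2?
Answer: -168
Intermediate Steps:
W = -10
b(p, c) = -2 + c (b(p, c) = (-2 + c)/1 = (-2 + c)*1 = -2 + c)
t(n) = 2*n
b(0, W) + t(6)*(-13) = (-2 - 10) + (2*6)*(-13) = -12 + 12*(-13) = -12 - 156 = -168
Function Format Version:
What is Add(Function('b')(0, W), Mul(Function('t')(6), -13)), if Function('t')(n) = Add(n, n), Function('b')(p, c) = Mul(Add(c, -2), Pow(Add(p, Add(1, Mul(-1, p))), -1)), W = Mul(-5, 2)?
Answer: -168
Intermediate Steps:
W = -10
Function('b')(p, c) = Add(-2, c) (Function('b')(p, c) = Mul(Add(-2, c), Pow(1, -1)) = Mul(Add(-2, c), 1) = Add(-2, c))
Function('t')(n) = Mul(2, n)
Add(Function('b')(0, W), Mul(Function('t')(6), -13)) = Add(Add(-2, -10), Mul(Mul(2, 6), -13)) = Add(-12, Mul(12, -13)) = Add(-12, -156) = -168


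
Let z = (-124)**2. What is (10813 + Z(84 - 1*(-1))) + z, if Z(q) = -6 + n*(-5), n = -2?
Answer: 26193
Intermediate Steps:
Z(q) = 4 (Z(q) = -6 - 2*(-5) = -6 + 10 = 4)
z = 15376
(10813 + Z(84 - 1*(-1))) + z = (10813 + 4) + 15376 = 10817 + 15376 = 26193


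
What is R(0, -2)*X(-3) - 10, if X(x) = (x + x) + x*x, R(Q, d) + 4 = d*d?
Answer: -10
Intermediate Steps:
R(Q, d) = -4 + d**2 (R(Q, d) = -4 + d*d = -4 + d**2)
X(x) = x**2 + 2*x (X(x) = 2*x + x**2 = x**2 + 2*x)
R(0, -2)*X(-3) - 10 = (-4 + (-2)**2)*(-3*(2 - 3)) - 10 = (-4 + 4)*(-3*(-1)) - 10 = 0*3 - 10 = 0 - 10 = -10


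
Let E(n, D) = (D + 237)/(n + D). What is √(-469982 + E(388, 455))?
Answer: I*√333991654962/843 ≈ 685.55*I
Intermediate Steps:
E(n, D) = (237 + D)/(D + n)
√(-469982 + E(388, 455)) = √(-469982 + (237 + 455)/(455 + 388)) = √(-469982 + 692/843) = √(-396194134/843) = I*√333991654962/843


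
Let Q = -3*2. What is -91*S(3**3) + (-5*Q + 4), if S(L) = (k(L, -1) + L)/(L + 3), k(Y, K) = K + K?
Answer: -251/6 ≈ -41.833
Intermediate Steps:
k(Y, K) = 2*K
Q = -6
S(L) = (-2 + L)/(3 + L) (S(L) = (2*(-1) + L)/(L + 3) = (-2 + L)/(3 + L))
-91*S(3**3) + (-5*Q + 4) = -91*(-2 + 3**3)/(3 + 3**3) + (-5*(-6) + 4) = -91*(-2 + 27)/(3 + 27) + (30 + 4) = -91*25/30 + 34 = -91*5/6 + 34 = -455/6 + 34 = -251/6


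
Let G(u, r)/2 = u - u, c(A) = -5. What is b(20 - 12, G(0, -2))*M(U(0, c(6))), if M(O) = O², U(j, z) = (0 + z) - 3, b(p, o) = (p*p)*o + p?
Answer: 512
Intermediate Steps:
G(u, r) = 0 (G(u, r) = 2*(u - u) = 2*0 = 0)
b(p, o) = p + o*p² (b(p, o) = p²*o + p = o*p² + p = p + o*p²)
U(j, z) = -3 + z (U(j, z) = z - 3 = -3 + z)
b(20 - 12, G(0, -2))*M(U(0, c(6))) = ((20 - 12)*(1 + 0*(20 - 12)))*(-3 - 5)² = (8*(1 + 0*8))*(-8)² = (8*(1 + 0))*64 = (8*1)*64 = 8*64 = 512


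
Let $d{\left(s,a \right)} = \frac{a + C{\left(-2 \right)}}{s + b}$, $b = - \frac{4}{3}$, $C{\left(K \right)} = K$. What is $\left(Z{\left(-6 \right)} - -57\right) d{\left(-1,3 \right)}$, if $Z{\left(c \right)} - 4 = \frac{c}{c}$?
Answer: $- \frac{186}{7} \approx -26.571$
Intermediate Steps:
$b = - \frac{4}{3}$ ($b = \left(-4\right) \frac{1}{3} = - \frac{4}{3} \approx -1.3333$)
$Z{\left(c \right)} = 5$ ($Z{\left(c \right)} = 4 + \frac{c}{c} = 4 + 1 = 5$)
$d{\left(s,a \right)} = \frac{-2 + a}{- \frac{4}{3} + s}$ ($d{\left(s,a \right)} = \frac{a - 2}{s - \frac{4}{3}} = \frac{-2 + a}{- \frac{4}{3} + s}$)
$\left(Z{\left(-6 \right)} - -57\right) d{\left(-1,3 \right)} = \left(5 - -57\right) \frac{3 \left(-2 + 3\right)}{-4 + 3 \left(-1\right)} = \left(5 + 57\right) 3 \frac{1}{-4 - 3} \cdot 1 = 62 \cdot 3 \frac{1}{-7} \cdot 1 = 62 \cdot 3 \left(- \frac{1}{7}\right) 1 = 62 \left(- \frac{3}{7}\right) = - \frac{186}{7}$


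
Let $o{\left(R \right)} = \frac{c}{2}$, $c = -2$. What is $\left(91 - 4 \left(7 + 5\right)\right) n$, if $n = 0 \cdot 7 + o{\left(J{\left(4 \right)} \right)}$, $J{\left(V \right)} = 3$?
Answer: $-43$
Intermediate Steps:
$o{\left(R \right)} = -1$ ($o{\left(R \right)} = - \frac{2}{2} = \left(-2\right) \frac{1}{2} = -1$)
$n = -1$ ($n = 0 \cdot 7 - 1 = 0 - 1 = -1$)
$\left(91 - 4 \left(7 + 5\right)\right) n = \left(91 - 4 \left(7 + 5\right)\right) \left(-1\right) = \left(91 - 48\right) \left(-1\right) = 43 \left(-1\right) = -43$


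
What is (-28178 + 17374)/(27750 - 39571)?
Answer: 10804/11821 ≈ 0.91397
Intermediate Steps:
(-28178 + 17374)/(27750 - 39571) = -10804/(-11821) = -10804*(-1/11821) = 10804/11821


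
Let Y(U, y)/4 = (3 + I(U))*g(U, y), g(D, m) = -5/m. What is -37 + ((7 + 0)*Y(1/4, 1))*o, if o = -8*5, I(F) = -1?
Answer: 11163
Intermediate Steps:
Y(U, y) = -40/y (Y(U, y) = 4*((3 - 1)*(-5/y)) = 4*(2*(-5/y)) = 4*(-10/y) = -40/y)
o = -40
-37 + ((7 + 0)*Y(1/4, 1))*o = -37 + ((7 + 0)*(-40/1))*(-40) = -37 + (7*(-40*1))*(-40) = -37 + (7*(-40))*(-40) = -37 - 280*(-40) = -37 + 11200 = 11163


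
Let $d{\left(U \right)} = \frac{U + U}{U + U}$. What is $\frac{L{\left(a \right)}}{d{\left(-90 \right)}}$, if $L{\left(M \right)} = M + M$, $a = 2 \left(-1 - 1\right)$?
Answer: $-8$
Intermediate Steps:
$a = -4$ ($a = 2 \left(-2\right) = -4$)
$L{\left(M \right)} = 2 M$
$d{\left(U \right)} = 1$ ($d{\left(U \right)} = \frac{2 U}{2 U} = 2 U \frac{1}{2 U} = 1$)
$\frac{L{\left(a \right)}}{d{\left(-90 \right)}} = \frac{2 \left(-4\right)}{1} = \left(-8\right) 1 = -8$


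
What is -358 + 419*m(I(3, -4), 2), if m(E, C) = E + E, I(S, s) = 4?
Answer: 2994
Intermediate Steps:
m(E, C) = 2*E
-358 + 419*m(I(3, -4), 2) = -358 + 419*(2*4) = -358 + 419*8 = -358 + 3352 = 2994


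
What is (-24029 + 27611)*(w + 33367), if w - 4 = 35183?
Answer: 245560428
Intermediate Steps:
w = 35187 (w = 4 + 35183 = 35187)
(-24029 + 27611)*(w + 33367) = (-24029 + 27611)*(35187 + 33367) = 3582*68554 = 245560428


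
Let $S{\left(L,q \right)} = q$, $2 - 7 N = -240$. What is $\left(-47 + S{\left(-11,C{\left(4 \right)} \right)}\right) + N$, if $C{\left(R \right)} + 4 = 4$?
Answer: $- \frac{87}{7} \approx -12.429$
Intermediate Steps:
$N = \frac{242}{7}$ ($N = \frac{2}{7} - - \frac{240}{7} = \frac{2}{7} + \frac{240}{7} = \frac{242}{7} \approx 34.571$)
$C{\left(R \right)} = 0$ ($C{\left(R \right)} = -4 + 4 = 0$)
$\left(-47 + S{\left(-11,C{\left(4 \right)} \right)}\right) + N = \left(-47 + 0\right) + \frac{242}{7} = -47 + \frac{242}{7} = - \frac{87}{7}$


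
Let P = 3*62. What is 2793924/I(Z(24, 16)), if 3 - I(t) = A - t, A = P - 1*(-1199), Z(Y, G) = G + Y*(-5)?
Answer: -1396962/743 ≈ -1880.2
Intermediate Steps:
P = 186
Z(Y, G) = G - 5*Y
A = 1385 (A = 186 - 1*(-1199) = 186 + 1199 = 1385)
I(t) = -1382 + t (I(t) = 3 - (1385 - t) = 3 + (-1385 + t) = -1382 + t)
2793924/I(Z(24, 16)) = 2793924/(-1382 + (16 - 5*24)) = 2793924/(-1382 + (16 - 120)) = 2793924/(-1382 - 104) = 2793924/(-1486) = 2793924*(-1/1486) = -1396962/743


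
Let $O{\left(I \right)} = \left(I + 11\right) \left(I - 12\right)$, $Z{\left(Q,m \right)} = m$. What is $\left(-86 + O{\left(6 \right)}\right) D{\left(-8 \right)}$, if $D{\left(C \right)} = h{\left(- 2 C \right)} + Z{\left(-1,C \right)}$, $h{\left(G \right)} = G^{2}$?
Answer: $-46624$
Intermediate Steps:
$D{\left(C \right)} = C + 4 C^{2}$ ($D{\left(C \right)} = \left(- 2 C\right)^{2} + C = 4 C^{2} + C = C + 4 C^{2}$)
$O{\left(I \right)} = \left(-12 + I\right) \left(11 + I\right)$ ($O{\left(I \right)} = \left(11 + I\right) \left(-12 + I\right) = \left(-12 + I\right) \left(11 + I\right)$)
$\left(-86 + O{\left(6 \right)}\right) D{\left(-8 \right)} = \left(-86 - \left(138 - 36\right)\right) \left(- 8 \left(1 + 4 \left(-8\right)\right)\right) = \left(-86 - 102\right) \left(- 8 \left(1 - 32\right)\right) = \left(-86 - 102\right) \left(\left(-8\right) \left(-31\right)\right) = \left(-188\right) 248 = -46624$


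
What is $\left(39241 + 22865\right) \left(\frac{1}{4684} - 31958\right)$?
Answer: $- \frac{4648363038363}{2342} \approx -1.9848 \cdot 10^{9}$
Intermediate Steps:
$\left(39241 + 22865\right) \left(\frac{1}{4684} - 31958\right) = 62106 \left(\frac{1}{4684} - 31958\right) = 62106 \left(- \frac{149691271}{4684}\right) = - \frac{4648363038363}{2342}$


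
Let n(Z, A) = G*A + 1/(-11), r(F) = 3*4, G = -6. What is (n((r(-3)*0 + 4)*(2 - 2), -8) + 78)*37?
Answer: 51245/11 ≈ 4658.6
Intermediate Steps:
r(F) = 12
n(Z, A) = -1/11 - 6*A (n(Z, A) = -6*A + 1/(-11) = -6*A - 1/11 = -1/11 - 6*A)
(n((r(-3)*0 + 4)*(2 - 2), -8) + 78)*37 = ((-1/11 - 6*(-8)) + 78)*37 = ((-1/11 + 48) + 78)*37 = (527/11 + 78)*37 = (1385/11)*37 = 51245/11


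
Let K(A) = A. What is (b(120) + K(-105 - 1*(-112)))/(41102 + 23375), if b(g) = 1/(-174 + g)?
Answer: 377/3481758 ≈ 0.00010828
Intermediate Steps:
(b(120) + K(-105 - 1*(-112)))/(41102 + 23375) = (1/(-174 + 120) + (-105 - 1*(-112)))/(41102 + 23375) = (1/(-54) + (-105 + 112))/64477 = (-1/54 + 7)*(1/64477) = (377/54)*(1/64477) = 377/3481758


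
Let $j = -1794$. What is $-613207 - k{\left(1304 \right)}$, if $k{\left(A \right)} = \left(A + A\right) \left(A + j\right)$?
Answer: $664713$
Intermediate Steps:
$k{\left(A \right)} = 2 A \left(-1794 + A\right)$ ($k{\left(A \right)} = \left(A + A\right) \left(A - 1794\right) = 2 A \left(-1794 + A\right)$)
$-613207 - k{\left(1304 \right)} = -613207 - 2 \cdot 1304 \left(-1794 + 1304\right) = -613207 - 2 \cdot 1304 \left(-490\right) = -613207 - -1277920 = -613207 + 1277920 = 664713$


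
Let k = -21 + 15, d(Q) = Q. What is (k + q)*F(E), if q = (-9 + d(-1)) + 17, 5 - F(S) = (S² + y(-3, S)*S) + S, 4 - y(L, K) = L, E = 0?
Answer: 5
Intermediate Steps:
y(L, K) = 4 - L
k = -6
F(S) = 5 - S² - 8*S (F(S) = 5 - ((S² + (4 - 1*(-3))*S) + S) = 5 - ((S² + (4 + 3)*S) + S) = 5 - ((S² + 7*S) + S) = 5 - (S² + 8*S) = 5 + (-S² - 8*S) = 5 - S² - 8*S)
q = 7 (q = (-9 - 1) + 17 = -10 + 17 = 7)
(k + q)*F(E) = (-6 + 7)*(5 - 1*0² - 8*0) = 1*(5 - 1*0 + 0) = 1*(5 + 0 + 0) = 1*5 = 5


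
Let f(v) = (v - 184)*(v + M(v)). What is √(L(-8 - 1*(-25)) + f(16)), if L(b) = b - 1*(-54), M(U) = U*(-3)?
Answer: √5447 ≈ 73.804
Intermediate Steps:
M(U) = -3*U
f(v) = -2*v*(-184 + v) (f(v) = (v - 184)*(v - 3*v) = (-184 + v)*(-2*v) = -2*v*(-184 + v))
L(b) = 54 + b (L(b) = b + 54 = 54 + b)
√(L(-8 - 1*(-25)) + f(16)) = √((54 + (-8 - 1*(-25))) + 2*16*(184 - 1*16)) = √((54 + (-8 + 25)) + 2*16*(184 - 16)) = √((54 + 17) + 2*16*168) = √(71 + 5376) = √5447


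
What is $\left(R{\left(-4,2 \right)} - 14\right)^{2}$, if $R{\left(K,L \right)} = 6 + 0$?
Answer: $64$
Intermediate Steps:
$R{\left(K,L \right)} = 6$
$\left(R{\left(-4,2 \right)} - 14\right)^{2} = \left(6 - 14\right)^{2} = \left(-8\right)^{2} = 64$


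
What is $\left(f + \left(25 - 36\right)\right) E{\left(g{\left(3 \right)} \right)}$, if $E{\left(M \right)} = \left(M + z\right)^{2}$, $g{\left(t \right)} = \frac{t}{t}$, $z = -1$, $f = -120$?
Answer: $0$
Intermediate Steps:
$g{\left(t \right)} = 1$
$E{\left(M \right)} = \left(-1 + M\right)^{2}$ ($E{\left(M \right)} = \left(M - 1\right)^{2} = \left(-1 + M\right)^{2}$)
$\left(f + \left(25 - 36\right)\right) E{\left(g{\left(3 \right)} \right)} = \left(-120 + \left(25 - 36\right)\right) \left(-1 + 1\right)^{2} = \left(-120 - 11\right) 0^{2} = \left(-131\right) 0 = 0$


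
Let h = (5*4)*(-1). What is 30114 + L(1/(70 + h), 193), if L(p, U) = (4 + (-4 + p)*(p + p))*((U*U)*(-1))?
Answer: -141189949/1250 ≈ -1.1295e+5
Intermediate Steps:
h = -20 (h = 20*(-1) = -20)
L(p, U) = -U**2*(4 + 2*p*(-4 + p)) (L(p, U) = (4 + (-4 + p)*(2*p))*(U**2*(-1)) = (4 + 2*p*(-4 + p))*(-U**2) = -U**2*(4 + 2*p*(-4 + p)))
30114 + L(1/(70 + h), 193) = 30114 + 2*193**2*(-2 - (1/(70 - 20))**2 + 4/(70 - 20)) = 30114 + 2*37249*(-2 - (1/50)**2 + 4/50) = 30114 + 2*37249*(-2 - (1/50)**2 + 4*(1/50)) = 30114 + 2*37249*(-2 - 1*1/2500 + 2/25) = 30114 + 2*37249*(-2 - 1/2500 + 2/25) = 30114 + 2*37249*(-4801/2500) = 30114 - 178832449/1250 = -141189949/1250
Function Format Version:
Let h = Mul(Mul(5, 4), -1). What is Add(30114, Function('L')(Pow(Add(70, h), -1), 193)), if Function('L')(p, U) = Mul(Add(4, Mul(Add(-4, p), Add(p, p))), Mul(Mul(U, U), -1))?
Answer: Rational(-141189949, 1250) ≈ -1.1295e+5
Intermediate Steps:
h = -20 (h = Mul(20, -1) = -20)
Function('L')(p, U) = Mul(-1, Pow(U, 2), Add(4, Mul(2, p, Add(-4, p)))) (Function('L')(p, U) = Mul(Add(4, Mul(Add(-4, p), Mul(2, p))), Mul(Pow(U, 2), -1)) = Mul(Add(4, Mul(2, p, Add(-4, p))), Mul(-1, Pow(U, 2))) = Mul(-1, Pow(U, 2), Add(4, Mul(2, p, Add(-4, p)))))
Add(30114, Function('L')(Pow(Add(70, h), -1), 193)) = Add(30114, Mul(2, Pow(193, 2), Add(-2, Mul(-1, Pow(Pow(Add(70, -20), -1), 2)), Mul(4, Pow(Add(70, -20), -1))))) = Add(30114, Mul(2, 37249, Add(-2, Mul(-1, Pow(Pow(50, -1), 2)), Mul(4, Pow(50, -1))))) = Add(30114, Mul(2, 37249, Add(-2, Mul(-1, Pow(Rational(1, 50), 2)), Mul(4, Rational(1, 50))))) = Add(30114, Mul(2, 37249, Add(-2, Mul(-1, Rational(1, 2500)), Rational(2, 25)))) = Add(30114, Mul(2, 37249, Add(-2, Rational(-1, 2500), Rational(2, 25)))) = Add(30114, Mul(2, 37249, Rational(-4801, 2500))) = Add(30114, Rational(-178832449, 1250)) = Rational(-141189949, 1250)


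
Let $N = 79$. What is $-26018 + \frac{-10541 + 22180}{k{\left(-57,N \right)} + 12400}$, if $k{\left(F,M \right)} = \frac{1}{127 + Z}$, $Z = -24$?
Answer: $- \frac{33229016801}{1277201} \approx -26017.0$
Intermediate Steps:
$k{\left(F,M \right)} = \frac{1}{103}$ ($k{\left(F,M \right)} = \frac{1}{127 - 24} = \frac{1}{103}$)
$-26018 + \frac{-10541 + 22180}{k{\left(-57,N \right)} + 12400} = -26018 + \frac{-10541 + 22180}{\frac{1}{103} + 12400} = -26018 + \frac{11639}{\frac{1277201}{103}} = -26018 + 11639 \cdot \frac{103}{1277201} = -26018 + \frac{1198817}{1277201} = - \frac{33229016801}{1277201}$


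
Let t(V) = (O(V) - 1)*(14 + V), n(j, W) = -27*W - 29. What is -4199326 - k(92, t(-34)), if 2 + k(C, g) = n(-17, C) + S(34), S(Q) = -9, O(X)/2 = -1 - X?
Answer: -4196802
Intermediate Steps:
O(X) = -2 - 2*X (O(X) = 2*(-1 - X) = -2 - 2*X)
n(j, W) = -29 - 27*W
t(V) = (-3 - 2*V)*(14 + V) (t(V) = ((-2 - 2*V) - 1)*(14 + V) = (-3 - 2*V)*(14 + V))
k(C, g) = -40 - 27*C (k(C, g) = -2 + ((-29 - 27*C) - 9) = -2 + (-38 - 27*C) = -40 - 27*C)
-4199326 - k(92, t(-34)) = -4199326 - (-40 - 27*92) = -4199326 - (-40 - 2484) = -4199326 - 1*(-2524) = -4199326 + 2524 = -4196802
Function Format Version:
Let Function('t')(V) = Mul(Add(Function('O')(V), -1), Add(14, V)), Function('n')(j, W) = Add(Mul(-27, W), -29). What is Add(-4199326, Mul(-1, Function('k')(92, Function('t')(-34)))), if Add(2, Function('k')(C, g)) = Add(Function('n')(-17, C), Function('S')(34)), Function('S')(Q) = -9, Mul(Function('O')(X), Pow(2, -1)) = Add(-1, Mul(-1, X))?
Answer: -4196802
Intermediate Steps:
Function('O')(X) = Add(-2, Mul(-2, X)) (Function('O')(X) = Mul(2, Add(-1, Mul(-1, X))) = Add(-2, Mul(-2, X)))
Function('n')(j, W) = Add(-29, Mul(-27, W))
Function('t')(V) = Mul(Add(-3, Mul(-2, V)), Add(14, V)) (Function('t')(V) = Mul(Add(Add(-2, Mul(-2, V)), -1), Add(14, V)) = Mul(Add(-3, Mul(-2, V)), Add(14, V)))
Function('k')(C, g) = Add(-40, Mul(-27, C)) (Function('k')(C, g) = Add(-2, Add(Add(-29, Mul(-27, C)), -9)) = Add(-2, Add(-38, Mul(-27, C))) = Add(-40, Mul(-27, C)))
Add(-4199326, Mul(-1, Function('k')(92, Function('t')(-34)))) = Add(-4199326, Mul(-1, Add(-40, Mul(-27, 92)))) = Add(-4199326, Mul(-1, Add(-40, -2484))) = Add(-4199326, Mul(-1, -2524)) = Add(-4199326, 2524) = -4196802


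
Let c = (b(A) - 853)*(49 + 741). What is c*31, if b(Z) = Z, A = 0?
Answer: -20889970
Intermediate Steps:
c = -673870 (c = (0 - 853)*(49 + 741) = -853*790 = -673870)
c*31 = -673870*31 = -20889970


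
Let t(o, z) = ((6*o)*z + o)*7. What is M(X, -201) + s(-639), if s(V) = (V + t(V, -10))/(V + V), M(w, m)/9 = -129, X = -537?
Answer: -1367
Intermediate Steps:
M(w, m) = -1161 (M(w, m) = 9*(-129) = -1161)
t(o, z) = 7*o + 42*o*z (t(o, z) = (6*o*z + o)*7 = (o + 6*o*z)*7 = 7*o + 42*o*z)
s(V) = -206 (s(V) = (V + 7*V*(1 + 6*(-10)))/(V + V) = (V + 7*V*(1 - 60))/((2*V)) = (V + 7*V*(-59))*(1/(2*V)) = (V - 413*V)*(1/(2*V)) = (-412*V)*(1/(2*V)) = -206)
M(X, -201) + s(-639) = -1161 - 206 = -1367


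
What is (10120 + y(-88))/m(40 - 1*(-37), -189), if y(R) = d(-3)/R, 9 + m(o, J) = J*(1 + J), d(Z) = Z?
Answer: 890563/3126024 ≈ 0.28489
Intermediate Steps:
m(o, J) = -9 + J*(1 + J)
y(R) = -3/R
(10120 + y(-88))/m(40 - 1*(-37), -189) = (10120 - 3/(-88))/(-9 - 189 + (-189)**2) = (10120 - 3*(-1/88))/(-9 - 189 + 35721) = (10120 + 3/88)/35523 = (890563/88)*(1/35523) = 890563/3126024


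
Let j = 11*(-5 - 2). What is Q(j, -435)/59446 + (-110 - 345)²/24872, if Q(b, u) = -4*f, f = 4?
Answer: 6153205099/739270456 ≈ 8.3233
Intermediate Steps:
j = -77 (j = 11*(-7) = -77)
Q(b, u) = -16 (Q(b, u) = -4*4 = -16)
Q(j, -435)/59446 + (-110 - 345)²/24872 = -16/59446 + (-110 - 345)²/24872 = -16*1/59446 + (-455)²*(1/24872) = -8/29723 + 207025*(1/24872) = -8/29723 + 207025/24872 = 6153205099/739270456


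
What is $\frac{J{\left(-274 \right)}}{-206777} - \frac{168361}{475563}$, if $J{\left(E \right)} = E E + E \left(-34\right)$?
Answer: $- \frac{74946895193}{98335490451} \approx -0.76216$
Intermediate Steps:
$J{\left(E \right)} = E^{2} - 34 E$
$\frac{J{\left(-274 \right)}}{-206777} - \frac{168361}{475563} = \frac{\left(-274\right) \left(-34 - 274\right)}{-206777} - \frac{168361}{475563} = \left(-274\right) \left(-308\right) \left(- \frac{1}{206777}\right) - \frac{168361}{475563} = 84392 \left(- \frac{1}{206777}\right) - \frac{168361}{475563} = - \frac{84392}{206777} - \frac{168361}{475563} = - \frac{74946895193}{98335490451}$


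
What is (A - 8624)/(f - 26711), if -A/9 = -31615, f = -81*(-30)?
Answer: -275911/24281 ≈ -11.363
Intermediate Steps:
f = 2430
A = 284535 (A = -9*(-31615) = 284535)
(A - 8624)/(f - 26711) = (284535 - 8624)/(2430 - 26711) = 275911/(-24281) = 275911*(-1/24281) = -275911/24281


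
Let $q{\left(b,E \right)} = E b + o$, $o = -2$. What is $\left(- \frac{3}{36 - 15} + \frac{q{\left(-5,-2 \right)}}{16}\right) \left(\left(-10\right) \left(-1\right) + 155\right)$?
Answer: $\frac{825}{14} \approx 58.929$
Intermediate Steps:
$q{\left(b,E \right)} = -2 + E b$ ($q{\left(b,E \right)} = E b - 2 = -2 + E b$)
$\left(- \frac{3}{36 - 15} + \frac{q{\left(-5,-2 \right)}}{16}\right) \left(\left(-10\right) \left(-1\right) + 155\right) = \left(- \frac{3}{36 - 15} + \frac{-2 - -10}{16}\right) \left(\left(-10\right) \left(-1\right) + 155\right) = \left(- \frac{3}{36 - 15} + \left(-2 + 10\right) \frac{1}{16}\right) \left(10 + 155\right) = \left(- \frac{3}{21} + 8 \cdot \frac{1}{16}\right) 165 = \left(\left(-3\right) \frac{1}{21} + \frac{1}{2}\right) 165 = \left(- \frac{1}{7} + \frac{1}{2}\right) 165 = \frac{5}{14} \cdot 165 = \frac{825}{14}$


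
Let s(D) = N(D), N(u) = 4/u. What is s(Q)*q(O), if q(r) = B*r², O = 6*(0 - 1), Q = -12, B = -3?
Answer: 36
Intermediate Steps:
s(D) = 4/D
O = -6 (O = 6*(-1) = -6)
q(r) = -3*r²
s(Q)*q(O) = (4/(-12))*(-3*(-6)²) = (4*(-1/12))*(-3*36) = -⅓*(-108) = 36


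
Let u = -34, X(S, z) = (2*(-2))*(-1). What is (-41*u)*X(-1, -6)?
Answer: 5576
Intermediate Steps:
X(S, z) = 4 (X(S, z) = -4*(-1) = 4)
(-41*u)*X(-1, -6) = -41*(-34)*4 = 1394*4 = 5576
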